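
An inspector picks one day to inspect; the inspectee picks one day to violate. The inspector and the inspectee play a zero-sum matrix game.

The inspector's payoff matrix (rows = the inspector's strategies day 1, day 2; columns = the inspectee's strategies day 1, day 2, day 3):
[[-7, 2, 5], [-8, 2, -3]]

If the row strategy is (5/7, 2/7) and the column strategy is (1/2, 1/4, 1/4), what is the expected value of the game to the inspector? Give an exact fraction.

Against (1/2, 1/4, 1/4), each row's expected payoff is day 1: -7/4; day 2: -17/4.
Taking the (5/7, 2/7)-weighted average: (5/7)·(-7/4) + (2/7)·(-17/4) = -69/28.

-69/28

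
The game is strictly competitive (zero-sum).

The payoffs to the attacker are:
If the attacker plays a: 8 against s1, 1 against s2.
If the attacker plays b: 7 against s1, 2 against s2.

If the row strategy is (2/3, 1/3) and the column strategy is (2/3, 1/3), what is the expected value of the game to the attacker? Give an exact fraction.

50/9

Against (2/3, 1/3), each row's expected payoff is a: 17/3; b: 16/3.
Taking the (2/3, 1/3)-weighted average: (2/3)·(17/3) + (1/3)·(16/3) = 50/9.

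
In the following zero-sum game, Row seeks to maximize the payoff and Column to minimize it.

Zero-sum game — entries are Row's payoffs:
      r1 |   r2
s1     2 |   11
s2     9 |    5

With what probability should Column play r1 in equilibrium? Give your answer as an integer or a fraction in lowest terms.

6/13

Row minima are 2 and 5, so Row's maximin is 5; column maxima are 9 and 11, so Column's minimax is 9. These differ, so the equilibrium is in mixed strategies.
Let Column play r1 with probability q. Row is indifferent when 2q + 11(1−q) = 9q + 5(1−q), giving q = 6/13.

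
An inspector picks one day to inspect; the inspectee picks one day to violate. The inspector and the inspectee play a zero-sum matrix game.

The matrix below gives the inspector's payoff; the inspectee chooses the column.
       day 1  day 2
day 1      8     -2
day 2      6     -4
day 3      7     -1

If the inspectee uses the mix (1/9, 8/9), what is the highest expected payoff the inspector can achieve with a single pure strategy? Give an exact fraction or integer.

day 1: (8)·(1/9) + (-2)·(8/9) = -8/9.
day 2: (6)·(1/9) + (-4)·(8/9) = -26/9.
day 3: (7)·(1/9) + (-1)·(8/9) = -1/9.
The best pure response is day 3 with expected payoff -1/9.

-1/9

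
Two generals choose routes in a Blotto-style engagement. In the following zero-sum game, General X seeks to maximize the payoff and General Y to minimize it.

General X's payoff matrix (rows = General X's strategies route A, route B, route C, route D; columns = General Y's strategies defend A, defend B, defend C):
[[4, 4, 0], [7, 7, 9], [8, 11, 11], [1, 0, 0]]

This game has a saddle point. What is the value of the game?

8

Row minima: 0, 7, 8, 0 → General X's maximin is 8.
Column maxima: 8, 11, 11 → General Y's minimax is 8.
They coincide at (route C, defend A), so the value is 8.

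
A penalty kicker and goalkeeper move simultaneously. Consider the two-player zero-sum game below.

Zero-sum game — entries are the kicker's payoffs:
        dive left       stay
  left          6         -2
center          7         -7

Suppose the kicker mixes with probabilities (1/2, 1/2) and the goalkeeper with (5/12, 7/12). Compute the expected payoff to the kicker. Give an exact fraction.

1/12

Against (5/12, 7/12), each row's expected payoff is left: 4/3; center: -7/6.
Taking the (1/2, 1/2)-weighted average: (1/2)·(4/3) + (1/2)·(-7/6) = 1/12.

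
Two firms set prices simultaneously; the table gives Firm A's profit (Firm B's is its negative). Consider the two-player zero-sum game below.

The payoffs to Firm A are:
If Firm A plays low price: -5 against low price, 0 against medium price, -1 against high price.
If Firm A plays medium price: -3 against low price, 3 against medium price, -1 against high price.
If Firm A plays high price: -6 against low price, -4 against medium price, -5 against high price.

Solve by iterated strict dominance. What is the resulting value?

Row high price is strictly dominated by row low price (-5>-6, 0>-4, -1>-5); eliminate high price.
Column medium price is strictly dominated by low price for Firm B (-5<0, -3<3); eliminate medium price.
Column high price is strictly dominated by low price for Firm B (-5<-1, -3<-1); eliminate high price.
Row low price is strictly dominated by row medium price (-3>-5); eliminate low price.
Only (medium price, low price) remains, with payoff -3.

-3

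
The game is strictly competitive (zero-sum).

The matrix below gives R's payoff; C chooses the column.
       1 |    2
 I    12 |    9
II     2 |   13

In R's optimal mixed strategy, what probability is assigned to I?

Row minima are 9 and 2, so R's maximin is 9; column maxima are 12 and 13, so C's minimax is 12. These differ, so the equilibrium is in mixed strategies.
Let R play I with probability p. C is indifferent when 12p + 2(1−p) = 9p + 13(1−p), giving p = 11/14.

11/14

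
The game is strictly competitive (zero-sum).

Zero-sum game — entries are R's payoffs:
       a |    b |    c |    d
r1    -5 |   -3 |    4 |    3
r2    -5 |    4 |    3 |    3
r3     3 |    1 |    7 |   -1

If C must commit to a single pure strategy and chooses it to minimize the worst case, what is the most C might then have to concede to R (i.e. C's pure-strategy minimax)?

The worst case (largest entry) in each column is a: 3, b: 4, c: 7, d: 3.
The best (smallest) of these is 3.

3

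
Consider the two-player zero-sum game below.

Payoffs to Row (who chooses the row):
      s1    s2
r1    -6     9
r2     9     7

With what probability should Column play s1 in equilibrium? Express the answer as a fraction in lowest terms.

2/17

Row minima are -6 and 7, so Row's maximin is 7; column maxima are 9 and 9, so Column's minimax is 9. These differ, so the equilibrium is in mixed strategies.
Let Column play s1 with probability q. Row is indifferent when −6q + 9(1−q) = 9q + 7(1−q), giving q = 2/17.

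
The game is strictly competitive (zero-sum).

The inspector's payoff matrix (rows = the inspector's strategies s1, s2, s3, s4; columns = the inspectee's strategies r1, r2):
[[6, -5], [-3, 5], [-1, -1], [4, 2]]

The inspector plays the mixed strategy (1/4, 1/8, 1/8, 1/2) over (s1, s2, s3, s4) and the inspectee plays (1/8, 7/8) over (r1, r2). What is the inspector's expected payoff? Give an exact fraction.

Against (1/8, 7/8), each row's expected payoff is s1: -29/8; s2: 4; s3: -1; s4: 9/4.
Taking the (1/4, 1/8, 1/8, 1/2)-weighted average: (1/4)·(-29/8) + (1/8)·(4) + (1/8)·(-1) + (1/2)·(9/4) = 19/32.

19/32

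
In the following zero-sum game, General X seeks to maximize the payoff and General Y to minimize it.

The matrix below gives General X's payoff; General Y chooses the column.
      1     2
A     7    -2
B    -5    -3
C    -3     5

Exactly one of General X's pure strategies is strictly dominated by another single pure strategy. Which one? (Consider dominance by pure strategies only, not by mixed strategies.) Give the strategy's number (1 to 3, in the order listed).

2

Compare B with A: 7 > -5, -2 > -3.
So A strictly dominates B for General X; B is strictly dominated.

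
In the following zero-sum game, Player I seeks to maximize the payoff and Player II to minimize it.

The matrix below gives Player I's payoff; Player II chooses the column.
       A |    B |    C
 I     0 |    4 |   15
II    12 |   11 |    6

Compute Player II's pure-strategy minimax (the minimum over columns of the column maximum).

The worst case (largest entry) in each column is A: 12, B: 11, C: 15.
The best (smallest) of these is 11.

11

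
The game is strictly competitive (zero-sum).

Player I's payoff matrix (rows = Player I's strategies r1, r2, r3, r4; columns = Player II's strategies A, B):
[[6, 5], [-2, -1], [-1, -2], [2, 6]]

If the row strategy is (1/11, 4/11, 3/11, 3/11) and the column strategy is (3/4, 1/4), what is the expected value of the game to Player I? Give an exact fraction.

Against (3/4, 1/4), each row's expected payoff is r1: 23/4; r2: -7/4; r3: -5/4; r4: 3.
Taking the (1/11, 4/11, 3/11, 3/11)-weighted average: (1/11)·(23/4) + (4/11)·(-7/4) + (3/11)·(-5/4) + (3/11)·(3) = 4/11.

4/11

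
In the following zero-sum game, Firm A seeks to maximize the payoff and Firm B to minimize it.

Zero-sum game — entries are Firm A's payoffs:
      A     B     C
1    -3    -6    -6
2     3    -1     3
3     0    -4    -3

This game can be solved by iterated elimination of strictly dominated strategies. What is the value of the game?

-1

Column A is strictly dominated by B for Firm B (-6<-3, -1<3, -4<0); eliminate A.
Row 1 is strictly dominated by row 2 (-1>-6, 3>-6); eliminate 1.
Row 3 is strictly dominated by row 2 (-1>-4, 3>-3); eliminate 3.
Column C is strictly dominated by B for Firm B (-1<3); eliminate C.
Only (2, B) remains, with payoff -1.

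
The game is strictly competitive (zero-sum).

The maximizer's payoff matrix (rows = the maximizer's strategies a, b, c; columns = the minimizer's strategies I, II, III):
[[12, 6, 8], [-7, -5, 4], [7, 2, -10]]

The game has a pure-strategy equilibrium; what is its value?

6

Row minima: 6, -7, -10 → the maximizer's maximin is 6.
Column maxima: 12, 6, 8 → the minimizer's minimax is 6.
They coincide at (a, II), so the value is 6.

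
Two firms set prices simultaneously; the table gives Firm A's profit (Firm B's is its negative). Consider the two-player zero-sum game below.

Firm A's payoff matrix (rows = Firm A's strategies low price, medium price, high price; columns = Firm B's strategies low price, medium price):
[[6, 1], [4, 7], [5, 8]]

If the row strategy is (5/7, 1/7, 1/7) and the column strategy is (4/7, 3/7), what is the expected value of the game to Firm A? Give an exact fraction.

216/49

Against (4/7, 3/7), each row's expected payoff is low price: 27/7; medium price: 37/7; high price: 44/7.
Taking the (5/7, 1/7, 1/7)-weighted average: (5/7)·(27/7) + (1/7)·(37/7) + (1/7)·(44/7) = 216/49.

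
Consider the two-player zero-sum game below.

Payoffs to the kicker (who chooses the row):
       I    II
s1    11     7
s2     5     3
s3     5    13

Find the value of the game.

Row s2 is strictly dominated by row s1, so the kicker never plays it.
The remaining 2×2 game on (s1, s3) × (I, II) has no saddle point. Let the kicker play s1 with probability p; indifference gives 11p + 5(1−p) = 7p + 13(1−p), so p = 2/3.
Similarly the goalkeeper's optimal q on I is 1/2, and the value is 11·(1/2) + (7)·(1/2) = 9.

9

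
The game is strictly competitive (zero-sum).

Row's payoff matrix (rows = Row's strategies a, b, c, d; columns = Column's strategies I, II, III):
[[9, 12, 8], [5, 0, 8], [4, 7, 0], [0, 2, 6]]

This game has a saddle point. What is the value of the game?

Row minima: 8, 0, 0, 0 → Row's maximin is 8.
Column maxima: 9, 12, 8 → Column's minimax is 8.
They coincide at (a, III), so the value is 8.

8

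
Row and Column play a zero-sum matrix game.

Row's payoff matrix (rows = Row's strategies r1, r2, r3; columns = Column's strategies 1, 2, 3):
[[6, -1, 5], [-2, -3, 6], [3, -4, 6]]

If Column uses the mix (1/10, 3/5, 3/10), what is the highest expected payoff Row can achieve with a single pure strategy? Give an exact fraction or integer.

r1: (6)·(1/10) + (-1)·(3/5) + (5)·(3/10) = 3/2.
r2: (-2)·(1/10) + (-3)·(3/5) + (6)·(3/10) = -1/5.
r3: (3)·(1/10) + (-4)·(3/5) + (6)·(3/10) = -3/10.
The best pure response is r1 with expected payoff 3/2.

3/2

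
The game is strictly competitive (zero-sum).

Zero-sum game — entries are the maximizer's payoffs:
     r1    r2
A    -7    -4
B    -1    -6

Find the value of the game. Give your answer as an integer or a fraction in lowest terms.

-19/4

Row minima are -7 and -6, so the maximizer's maximin is -6; column maxima are -1 and -4, so the minimizer's minimax is -4. These differ, so the equilibrium is in mixed strategies.
Let the maximizer play A with probability p. The minimizer is indifferent when −7p − (1−p) = −4p − 6(1−p), giving p = 5/8.
Let the minimizer play r1 with probability q. The maximizer is indifferent when −7q − 4(1−q) = −q − 6(1−q), giving q = 1/4.
The value is -7·(1/4) + (-4)·(3/4) = -19/4.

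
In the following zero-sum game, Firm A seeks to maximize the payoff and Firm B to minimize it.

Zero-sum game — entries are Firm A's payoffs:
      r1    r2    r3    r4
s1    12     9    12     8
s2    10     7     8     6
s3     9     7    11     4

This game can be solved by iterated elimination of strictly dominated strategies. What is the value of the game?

8

Row s3 is strictly dominated by row s1 (12>9, 9>7, 12>11, 8>4); eliminate s3.
Column r2 is strictly dominated by r4 for Firm B (8<9, 6<7); eliminate r2.
Row s2 is strictly dominated by row s1 (12>10, 12>8, 8>6); eliminate s2.
Column r3 is strictly dominated by r4 for Firm B (8<12); eliminate r3.
Column r1 is strictly dominated by r4 for Firm B (8<12); eliminate r1.
Only (s1, r4) remains, with payoff 8.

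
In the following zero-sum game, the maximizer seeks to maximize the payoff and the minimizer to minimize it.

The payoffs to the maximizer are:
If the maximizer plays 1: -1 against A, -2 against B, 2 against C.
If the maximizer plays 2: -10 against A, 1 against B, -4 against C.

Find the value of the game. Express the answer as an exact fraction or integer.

-7/4

Column C is strictly dominated by A for the minimizer (it gives the maximizer more in every row).
The remaining 2×2 game on (1, 2) × (A, B) has no saddle point. Let the maximizer play 1 with probability p; indifference gives −p − 10(1−p) = −2p + (1−p), so p = 11/12.
Similarly the minimizer's optimal q on A is 1/4, and the value is -1·(1/4) + (-2)·(3/4) = -7/4.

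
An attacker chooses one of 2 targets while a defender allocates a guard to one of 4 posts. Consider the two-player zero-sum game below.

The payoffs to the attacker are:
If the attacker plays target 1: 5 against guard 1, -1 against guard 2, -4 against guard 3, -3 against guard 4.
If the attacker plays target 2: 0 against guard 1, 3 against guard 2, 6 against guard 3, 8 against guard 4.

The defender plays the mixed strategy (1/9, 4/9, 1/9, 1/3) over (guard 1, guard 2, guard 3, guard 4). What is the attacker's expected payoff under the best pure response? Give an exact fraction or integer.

target 1: (5)·(1/9) + (-1)·(4/9) + (-4)·(1/9) + (-3)·(1/3) = -4/3.
target 2: (0)·(1/9) + (3)·(4/9) + (6)·(1/9) + (8)·(1/3) = 14/3.
The best pure response is target 2 with expected payoff 14/3.

14/3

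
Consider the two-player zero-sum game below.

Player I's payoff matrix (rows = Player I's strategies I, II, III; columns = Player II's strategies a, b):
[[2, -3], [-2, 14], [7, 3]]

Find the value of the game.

Row I is strictly dominated by row III, so Player I never plays it.
The remaining 2×2 game on (II, III) × (a, b) has no saddle point. Let Player I play II with probability p; indifference gives −2p + 7(1−p) = 14p + 3(1−p), so p = 1/5.
Similarly Player II's optimal q on a is 11/20, and the value is -2·(11/20) + (14)·(9/20) = 26/5.

26/5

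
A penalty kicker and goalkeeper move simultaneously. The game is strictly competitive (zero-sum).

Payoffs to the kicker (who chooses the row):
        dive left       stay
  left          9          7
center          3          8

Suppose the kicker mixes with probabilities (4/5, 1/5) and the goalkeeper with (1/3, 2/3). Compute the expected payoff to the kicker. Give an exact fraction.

Against (1/3, 2/3), each row's expected payoff is left: 23/3; center: 19/3.
Taking the (4/5, 1/5)-weighted average: (4/5)·(23/3) + (1/5)·(19/3) = 37/5.

37/5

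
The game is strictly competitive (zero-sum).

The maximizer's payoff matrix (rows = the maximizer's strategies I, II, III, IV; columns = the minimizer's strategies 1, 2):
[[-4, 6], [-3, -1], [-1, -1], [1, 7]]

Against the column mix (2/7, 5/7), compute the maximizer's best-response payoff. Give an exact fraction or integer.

37/7

I: (-4)·(2/7) + (6)·(5/7) = 22/7.
II: (-3)·(2/7) + (-1)·(5/7) = -11/7.
III: (-1)·(2/7) + (-1)·(5/7) = -1.
IV: (1)·(2/7) + (7)·(5/7) = 37/7.
The best pure response is IV with expected payoff 37/7.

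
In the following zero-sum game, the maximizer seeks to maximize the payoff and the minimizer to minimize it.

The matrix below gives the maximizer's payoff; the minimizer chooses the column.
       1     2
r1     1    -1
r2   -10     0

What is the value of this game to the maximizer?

Row minima are -1 and -10, so the maximizer's maximin is -1; column maxima are 1 and 0, so the minimizer's minimax is 0. These differ, so the equilibrium is in mixed strategies.
Let the maximizer play r1 with probability p. The minimizer is indifferent when p − 10(1−p) = −p, giving p = 5/6.
Let the minimizer play 1 with probability q. The maximizer is indifferent when q − (1−q) = −10q, giving q = 1/12.
The value is 1·(1/12) + (-1)·(11/12) = -5/6.

-5/6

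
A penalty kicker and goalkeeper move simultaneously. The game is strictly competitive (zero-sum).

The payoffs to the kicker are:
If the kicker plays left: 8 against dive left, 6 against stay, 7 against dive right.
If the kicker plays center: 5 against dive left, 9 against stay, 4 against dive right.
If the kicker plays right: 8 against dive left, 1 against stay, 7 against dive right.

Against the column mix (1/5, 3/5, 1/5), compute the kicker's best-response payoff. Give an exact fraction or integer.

left: (8)·(1/5) + (6)·(3/5) + (7)·(1/5) = 33/5.
center: (5)·(1/5) + (9)·(3/5) + (4)·(1/5) = 36/5.
right: (8)·(1/5) + (1)·(3/5) + (7)·(1/5) = 18/5.
The best pure response is center with expected payoff 36/5.

36/5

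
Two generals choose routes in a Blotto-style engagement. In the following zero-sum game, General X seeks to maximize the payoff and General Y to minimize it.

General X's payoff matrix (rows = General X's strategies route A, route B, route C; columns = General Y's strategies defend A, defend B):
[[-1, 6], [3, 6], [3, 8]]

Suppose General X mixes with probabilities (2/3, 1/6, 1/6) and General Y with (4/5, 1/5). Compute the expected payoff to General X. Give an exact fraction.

Against (4/5, 1/5), each row's expected payoff is route A: 2/5; route B: 18/5; route C: 4.
Taking the (2/3, 1/6, 1/6)-weighted average: (2/3)·(2/5) + (1/6)·(18/5) + (1/6)·(4) = 23/15.

23/15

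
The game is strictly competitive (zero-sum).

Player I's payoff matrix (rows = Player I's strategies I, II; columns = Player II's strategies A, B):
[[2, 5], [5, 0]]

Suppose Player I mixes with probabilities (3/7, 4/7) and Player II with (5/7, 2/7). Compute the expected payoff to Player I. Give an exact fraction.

160/49

Against (5/7, 2/7), each row's expected payoff is I: 20/7; II: 25/7.
Taking the (3/7, 4/7)-weighted average: (3/7)·(20/7) + (4/7)·(25/7) = 160/49.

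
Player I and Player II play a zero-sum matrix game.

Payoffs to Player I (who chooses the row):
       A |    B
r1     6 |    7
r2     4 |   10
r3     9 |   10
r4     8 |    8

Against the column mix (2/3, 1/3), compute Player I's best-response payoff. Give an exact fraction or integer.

28/3

r1: (6)·(2/3) + (7)·(1/3) = 19/3.
r2: (4)·(2/3) + (10)·(1/3) = 6.
r3: (9)·(2/3) + (10)·(1/3) = 28/3.
r4: (8)·(2/3) + (8)·(1/3) = 8.
The best pure response is r3 with expected payoff 28/3.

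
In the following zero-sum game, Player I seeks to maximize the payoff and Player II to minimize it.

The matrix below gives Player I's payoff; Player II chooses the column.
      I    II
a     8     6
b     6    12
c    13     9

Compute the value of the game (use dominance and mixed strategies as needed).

Row a is strictly dominated by row c, so Player I never plays it.
The remaining 2×2 game on (b, c) × (I, II) has no saddle point. Let Player I play b with probability p; indifference gives 6p + 13(1−p) = 12p + 9(1−p), so p = 2/5.
Similarly Player II's optimal q on I is 3/10, and the value is 6·(3/10) + (12)·(7/10) = 51/5.

51/5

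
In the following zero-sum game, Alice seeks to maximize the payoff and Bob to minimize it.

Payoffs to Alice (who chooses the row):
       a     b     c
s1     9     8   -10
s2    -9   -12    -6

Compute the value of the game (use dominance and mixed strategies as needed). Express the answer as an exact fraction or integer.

-7

Column a is strictly dominated by b for Bob (it gives Alice more in every row).
The remaining 2×2 game on (s1, s2) × (b, c) has no saddle point. Let Alice play s1 with probability p; indifference gives 8p − 12(1−p) = −10p − 6(1−p), so p = 1/4.
Similarly Bob's optimal q on b is 1/6, and the value is 8·(1/6) + (-10)·(5/6) = -7.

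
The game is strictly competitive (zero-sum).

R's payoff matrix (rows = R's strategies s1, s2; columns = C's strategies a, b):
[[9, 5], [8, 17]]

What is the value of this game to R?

Row minima are 5 and 8, so R's maximin is 8; column maxima are 9 and 17, so C's minimax is 9. These differ, so the equilibrium is in mixed strategies.
Let R play s1 with probability p. C is indifferent when 9p + 8(1−p) = 5p + 17(1−p), giving p = 9/13.
Let C play a with probability q. R is indifferent when 9q + 5(1−q) = 8q + 17(1−q), giving q = 12/13.
The value is 9·(12/13) + (5)·(1/13) = 113/13.

113/13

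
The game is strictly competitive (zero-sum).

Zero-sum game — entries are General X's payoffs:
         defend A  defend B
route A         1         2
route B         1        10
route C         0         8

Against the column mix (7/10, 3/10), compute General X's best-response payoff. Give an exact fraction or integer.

route A: (1)·(7/10) + (2)·(3/10) = 13/10.
route B: (1)·(7/10) + (10)·(3/10) = 37/10.
route C: (0)·(7/10) + (8)·(3/10) = 12/5.
The best pure response is route B with expected payoff 37/10.

37/10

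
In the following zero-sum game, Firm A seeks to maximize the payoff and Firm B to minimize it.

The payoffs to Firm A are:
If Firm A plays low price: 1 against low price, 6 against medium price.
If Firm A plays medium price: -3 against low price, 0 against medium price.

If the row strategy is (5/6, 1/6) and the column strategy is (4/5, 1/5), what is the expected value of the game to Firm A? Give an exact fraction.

Against (4/5, 1/5), each row's expected payoff is low price: 2; medium price: -12/5.
Taking the (5/6, 1/6)-weighted average: (5/6)·(2) + (1/6)·(-12/5) = 19/15.

19/15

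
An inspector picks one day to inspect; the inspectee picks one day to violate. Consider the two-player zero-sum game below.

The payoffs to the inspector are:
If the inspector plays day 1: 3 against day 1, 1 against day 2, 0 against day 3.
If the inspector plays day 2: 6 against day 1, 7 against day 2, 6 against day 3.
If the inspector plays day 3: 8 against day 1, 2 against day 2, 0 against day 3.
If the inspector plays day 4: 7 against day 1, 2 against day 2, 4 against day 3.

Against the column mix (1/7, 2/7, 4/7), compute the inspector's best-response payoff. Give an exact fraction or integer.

44/7

day 1: (3)·(1/7) + (1)·(2/7) + (0)·(4/7) = 5/7.
day 2: (6)·(1/7) + (7)·(2/7) + (6)·(4/7) = 44/7.
day 3: (8)·(1/7) + (2)·(2/7) + (0)·(4/7) = 12/7.
day 4: (7)·(1/7) + (2)·(2/7) + (4)·(4/7) = 27/7.
The best pure response is day 2 with expected payoff 44/7.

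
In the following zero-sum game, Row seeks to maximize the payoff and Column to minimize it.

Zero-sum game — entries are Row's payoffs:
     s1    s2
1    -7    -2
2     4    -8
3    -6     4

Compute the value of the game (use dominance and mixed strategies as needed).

Row 1 is strictly dominated by row 3, so Row never plays it.
The remaining 2×2 game on (2, 3) × (s1, s2) has no saddle point. Let Row play 2 with probability p; indifference gives 4p − 6(1−p) = −8p + 4(1−p), so p = 5/11.
Similarly Column's optimal q on s1 is 6/11, and the value is 4·(6/11) + (-8)·(5/11) = -16/11.

-16/11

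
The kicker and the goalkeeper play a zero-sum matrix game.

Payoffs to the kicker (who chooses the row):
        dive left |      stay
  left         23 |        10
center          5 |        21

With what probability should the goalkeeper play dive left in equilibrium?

Row minima are 10 and 5, so the kicker's maximin is 10; column maxima are 23 and 21, so the goalkeeper's minimax is 21. These differ, so the equilibrium is in mixed strategies.
Let the goalkeeper play dive left with probability q. The kicker is indifferent when 23q + 10(1−q) = 5q + 21(1−q), giving q = 11/29.

11/29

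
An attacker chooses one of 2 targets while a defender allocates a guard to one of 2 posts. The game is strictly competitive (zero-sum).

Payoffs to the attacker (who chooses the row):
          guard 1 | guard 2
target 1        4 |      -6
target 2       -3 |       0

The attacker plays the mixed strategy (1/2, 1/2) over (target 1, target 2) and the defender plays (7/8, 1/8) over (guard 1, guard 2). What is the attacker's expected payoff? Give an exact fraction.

Against (7/8, 1/8), each row's expected payoff is target 1: 11/4; target 2: -21/8.
Taking the (1/2, 1/2)-weighted average: (1/2)·(11/4) + (1/2)·(-21/8) = 1/16.

1/16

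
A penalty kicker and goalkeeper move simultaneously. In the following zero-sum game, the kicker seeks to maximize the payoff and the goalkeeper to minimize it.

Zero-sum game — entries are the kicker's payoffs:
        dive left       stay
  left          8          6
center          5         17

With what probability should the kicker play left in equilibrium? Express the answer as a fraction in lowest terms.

Row minima are 6 and 5, so the kicker's maximin is 6; column maxima are 8 and 17, so the goalkeeper's minimax is 8. These differ, so the equilibrium is in mixed strategies.
Let the kicker play left with probability p. The goalkeeper is indifferent when 8p + 5(1−p) = 6p + 17(1−p), giving p = 6/7.

6/7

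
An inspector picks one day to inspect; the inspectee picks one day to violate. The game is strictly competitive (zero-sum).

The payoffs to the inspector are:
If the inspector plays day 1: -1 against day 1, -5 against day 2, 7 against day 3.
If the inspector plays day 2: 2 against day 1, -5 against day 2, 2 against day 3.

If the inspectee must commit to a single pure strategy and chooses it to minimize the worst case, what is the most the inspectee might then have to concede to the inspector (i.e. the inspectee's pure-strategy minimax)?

-5

The worst case (largest entry) in each column is day 1: 2, day 2: -5, day 3: 7.
The best (smallest) of these is -5.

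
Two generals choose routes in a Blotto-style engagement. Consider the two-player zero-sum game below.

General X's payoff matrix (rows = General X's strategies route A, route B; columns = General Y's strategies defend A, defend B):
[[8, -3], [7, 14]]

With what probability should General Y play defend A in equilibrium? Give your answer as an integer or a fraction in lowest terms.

Row minima are -3 and 7, so General X's maximin is 7; column maxima are 8 and 14, so General Y's minimax is 8. These differ, so the equilibrium is in mixed strategies.
Let General Y play defend A with probability q. General X is indifferent when 8q − 3(1−q) = 7q + 14(1−q), giving q = 17/18.

17/18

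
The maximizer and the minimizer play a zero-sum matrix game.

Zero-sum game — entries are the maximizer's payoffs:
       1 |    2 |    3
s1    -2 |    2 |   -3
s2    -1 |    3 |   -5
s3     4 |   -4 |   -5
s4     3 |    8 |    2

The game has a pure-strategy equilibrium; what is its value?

2

Row minima: -3, -5, -5, 2 → the maximizer's maximin is 2.
Column maxima: 4, 8, 2 → the minimizer's minimax is 2.
They coincide at (s4, 3), so the value is 2.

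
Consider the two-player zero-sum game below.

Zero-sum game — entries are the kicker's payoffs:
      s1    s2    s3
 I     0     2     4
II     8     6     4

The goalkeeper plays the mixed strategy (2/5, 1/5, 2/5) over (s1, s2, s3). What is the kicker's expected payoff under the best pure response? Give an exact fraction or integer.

6

I: (0)·(2/5) + (2)·(1/5) + (4)·(2/5) = 2.
II: (8)·(2/5) + (6)·(1/5) + (4)·(2/5) = 6.
The best pure response is II with expected payoff 6.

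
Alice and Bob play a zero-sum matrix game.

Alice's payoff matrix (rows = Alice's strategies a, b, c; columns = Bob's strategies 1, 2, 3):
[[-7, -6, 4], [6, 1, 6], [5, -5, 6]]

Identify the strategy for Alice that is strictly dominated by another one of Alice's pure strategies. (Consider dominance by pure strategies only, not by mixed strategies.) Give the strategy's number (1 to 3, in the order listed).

1

Compare a with b: 6 > -7, 1 > -6, 6 > 4.
So b strictly dominates a for Alice; a is strictly dominated.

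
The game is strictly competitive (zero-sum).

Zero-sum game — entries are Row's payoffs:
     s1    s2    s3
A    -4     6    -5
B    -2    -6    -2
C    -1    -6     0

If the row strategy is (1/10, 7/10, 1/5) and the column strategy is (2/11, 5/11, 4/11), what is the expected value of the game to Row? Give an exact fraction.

-178/55

Against (2/11, 5/11, 4/11), each row's expected payoff is A: 2/11; B: -42/11; C: -32/11.
Taking the (1/10, 7/10, 1/5)-weighted average: (1/10)·(2/11) + (7/10)·(-42/11) + (1/5)·(-32/11) = -178/55.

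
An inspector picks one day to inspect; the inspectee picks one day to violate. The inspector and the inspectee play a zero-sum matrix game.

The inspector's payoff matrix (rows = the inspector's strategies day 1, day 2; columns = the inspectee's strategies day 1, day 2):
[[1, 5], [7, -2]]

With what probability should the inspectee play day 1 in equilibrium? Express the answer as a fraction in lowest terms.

Row minima are 1 and -2, so the inspector's maximin is 1; column maxima are 7 and 5, so the inspectee's minimax is 5. These differ, so the equilibrium is in mixed strategies.
Let the inspectee play day 1 with probability q. The inspector is indifferent when q + 5(1−q) = 7q − 2(1−q), giving q = 7/13.

7/13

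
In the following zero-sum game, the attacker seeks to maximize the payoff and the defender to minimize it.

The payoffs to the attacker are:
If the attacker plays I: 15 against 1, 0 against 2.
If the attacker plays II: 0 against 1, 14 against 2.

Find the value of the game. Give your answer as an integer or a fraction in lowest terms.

Row minima are 0 and 0, so the attacker's maximin is 0; column maxima are 15 and 14, so the defender's minimax is 14. These differ, so the equilibrium is in mixed strategies.
Let the attacker play I with probability p. The defender is indifferent when 15p = 14(1−p), giving p = 14/29.
Let the defender play 1 with probability q. The attacker is indifferent when 15q = 14(1−q), giving q = 14/29.
The value is 15·(14/29) + (0)·(15/29) = 210/29.

210/29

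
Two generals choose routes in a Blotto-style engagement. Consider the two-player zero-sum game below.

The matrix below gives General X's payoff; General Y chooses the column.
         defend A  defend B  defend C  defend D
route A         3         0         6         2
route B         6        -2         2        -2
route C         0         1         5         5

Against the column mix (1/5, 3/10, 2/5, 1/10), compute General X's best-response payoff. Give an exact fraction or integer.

route A: (3)·(1/5) + (0)·(3/10) + (6)·(2/5) + (2)·(1/10) = 16/5.
route B: (6)·(1/5) + (-2)·(3/10) + (2)·(2/5) + (-2)·(1/10) = 6/5.
route C: (0)·(1/5) + (1)·(3/10) + (5)·(2/5) + (5)·(1/10) = 14/5.
The best pure response is route A with expected payoff 16/5.

16/5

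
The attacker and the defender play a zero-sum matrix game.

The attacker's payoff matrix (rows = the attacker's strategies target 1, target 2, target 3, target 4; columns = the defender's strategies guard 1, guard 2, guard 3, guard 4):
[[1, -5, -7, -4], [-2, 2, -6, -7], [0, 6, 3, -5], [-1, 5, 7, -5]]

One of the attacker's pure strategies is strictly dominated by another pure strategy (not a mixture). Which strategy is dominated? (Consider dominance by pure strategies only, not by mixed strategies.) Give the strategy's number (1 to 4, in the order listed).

Compare target 2 with target 3: 0 > -2, 6 > 2, 3 > -6, -5 > -7.
So target 3 strictly dominates target 2 for the attacker; target 2 is strictly dominated.

2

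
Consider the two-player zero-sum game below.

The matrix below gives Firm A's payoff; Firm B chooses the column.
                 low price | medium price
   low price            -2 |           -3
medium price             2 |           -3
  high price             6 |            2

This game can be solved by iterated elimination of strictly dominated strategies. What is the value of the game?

Row medium price is strictly dominated by row high price (6>2, 2>-3); eliminate medium price.
Row low price is strictly dominated by row high price (6>-2, 2>-3); eliminate low price.
Column low price is strictly dominated by medium price for Firm B (2<6); eliminate low price.
Only (high price, medium price) remains, with payoff 2.

2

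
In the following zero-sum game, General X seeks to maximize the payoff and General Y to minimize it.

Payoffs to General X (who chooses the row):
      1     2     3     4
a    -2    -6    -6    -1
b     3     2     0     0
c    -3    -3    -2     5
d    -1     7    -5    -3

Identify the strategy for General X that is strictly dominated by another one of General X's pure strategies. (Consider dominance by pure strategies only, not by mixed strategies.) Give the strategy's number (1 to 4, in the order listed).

Compare a with b: 3 > -2, 2 > -6, 0 > -6, 0 > -1.
So b strictly dominates a for General X; a is strictly dominated.

1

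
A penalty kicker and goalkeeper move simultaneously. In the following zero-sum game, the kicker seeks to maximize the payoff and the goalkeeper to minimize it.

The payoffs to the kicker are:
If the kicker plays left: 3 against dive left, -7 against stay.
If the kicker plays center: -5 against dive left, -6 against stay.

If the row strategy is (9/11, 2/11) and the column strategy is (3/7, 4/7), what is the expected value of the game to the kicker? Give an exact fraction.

-249/77

Against (3/7, 4/7), each row's expected payoff is left: -19/7; center: -39/7.
Taking the (9/11, 2/11)-weighted average: (9/11)·(-19/7) + (2/11)·(-39/7) = -249/77.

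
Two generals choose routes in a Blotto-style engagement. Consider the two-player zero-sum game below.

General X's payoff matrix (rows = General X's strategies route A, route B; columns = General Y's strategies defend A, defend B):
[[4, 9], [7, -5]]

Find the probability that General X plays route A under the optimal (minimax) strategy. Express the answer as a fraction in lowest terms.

12/17

Row minima are 4 and -5, so General X's maximin is 4; column maxima are 7 and 9, so General Y's minimax is 7. These differ, so the equilibrium is in mixed strategies.
Let General X play route A with probability p. General Y is indifferent when 4p + 7(1−p) = 9p − 5(1−p), giving p = 12/17.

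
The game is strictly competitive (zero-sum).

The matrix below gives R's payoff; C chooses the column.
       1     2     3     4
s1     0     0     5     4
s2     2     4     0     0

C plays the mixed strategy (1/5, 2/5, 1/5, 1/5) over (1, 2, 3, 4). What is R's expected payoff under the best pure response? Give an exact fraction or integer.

s1: (0)·(1/5) + (0)·(2/5) + (5)·(1/5) + (4)·(1/5) = 9/5.
s2: (2)·(1/5) + (4)·(2/5) + (0)·(1/5) + (0)·(1/5) = 2.
The best pure response is s2 with expected payoff 2.

2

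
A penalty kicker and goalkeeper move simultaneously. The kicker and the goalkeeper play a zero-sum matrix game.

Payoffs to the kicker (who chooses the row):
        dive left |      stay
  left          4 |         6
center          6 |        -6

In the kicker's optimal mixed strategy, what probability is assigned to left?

Row minima are 4 and -6, so the kicker's maximin is 4; column maxima are 6 and 6, so the goalkeeper's minimax is 6. These differ, so the equilibrium is in mixed strategies.
Let the kicker play left with probability p. The goalkeeper is indifferent when 4p + 6(1−p) = 6p − 6(1−p), giving p = 6/7.

6/7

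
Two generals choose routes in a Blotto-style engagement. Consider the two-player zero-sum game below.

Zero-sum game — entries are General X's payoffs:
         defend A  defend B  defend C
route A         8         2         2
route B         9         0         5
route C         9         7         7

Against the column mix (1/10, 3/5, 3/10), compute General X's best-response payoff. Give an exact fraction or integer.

36/5

route A: (8)·(1/10) + (2)·(3/5) + (2)·(3/10) = 13/5.
route B: (9)·(1/10) + (0)·(3/5) + (5)·(3/10) = 12/5.
route C: (9)·(1/10) + (7)·(3/5) + (7)·(3/10) = 36/5.
The best pure response is route C with expected payoff 36/5.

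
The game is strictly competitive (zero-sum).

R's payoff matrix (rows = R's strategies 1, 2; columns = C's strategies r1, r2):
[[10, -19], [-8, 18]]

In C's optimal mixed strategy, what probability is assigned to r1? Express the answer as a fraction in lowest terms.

37/55

Row minima are -19 and -8, so R's maximin is -8; column maxima are 10 and 18, so C's minimax is 10. These differ, so the equilibrium is in mixed strategies.
Let C play r1 with probability q. R is indifferent when 10q − 19(1−q) = −8q + 18(1−q), giving q = 37/55.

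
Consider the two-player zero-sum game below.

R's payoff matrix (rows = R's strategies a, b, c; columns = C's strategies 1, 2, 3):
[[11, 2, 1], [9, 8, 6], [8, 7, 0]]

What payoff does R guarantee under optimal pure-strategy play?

6

Row minima: 1, 6, 0 → R's maximin is 6.
Column maxima: 11, 8, 6 → C's minimax is 6.
They coincide at (b, 3), so the value is 6.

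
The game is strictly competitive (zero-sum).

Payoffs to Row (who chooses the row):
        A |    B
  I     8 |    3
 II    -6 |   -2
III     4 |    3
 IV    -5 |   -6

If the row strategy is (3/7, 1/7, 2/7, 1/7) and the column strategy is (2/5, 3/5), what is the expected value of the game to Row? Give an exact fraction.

Against (2/5, 3/5), each row's expected payoff is I: 5; II: -18/5; III: 17/5; IV: -28/5.
Taking the (3/7, 1/7, 2/7, 1/7)-weighted average: (3/7)·(5) + (1/7)·(-18/5) + (2/7)·(17/5) + (1/7)·(-28/5) = 9/5.

9/5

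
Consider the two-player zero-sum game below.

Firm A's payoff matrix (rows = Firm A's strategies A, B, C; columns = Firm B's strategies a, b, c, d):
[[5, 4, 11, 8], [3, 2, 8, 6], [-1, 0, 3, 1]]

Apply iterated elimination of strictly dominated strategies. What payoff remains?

4

Row C is strictly dominated by row A (5>-1, 4>0, 11>3, 8>1); eliminate C.
Column a is strictly dominated by b for Firm B (4<5, 2<3); eliminate a.
Column d is strictly dominated by b for Firm B (4<8, 2<6); eliminate d.
Column c is strictly dominated by b for Firm B (4<11, 2<8); eliminate c.
Row B is strictly dominated by row A (4>2); eliminate B.
Only (A, b) remains, with payoff 4.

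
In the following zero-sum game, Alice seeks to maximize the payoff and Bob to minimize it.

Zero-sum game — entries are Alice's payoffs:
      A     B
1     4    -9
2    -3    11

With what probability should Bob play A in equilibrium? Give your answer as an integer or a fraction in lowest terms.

20/27

Row minima are -9 and -3, so Alice's maximin is -3; column maxima are 4 and 11, so Bob's minimax is 4. These differ, so the equilibrium is in mixed strategies.
Let Bob play A with probability q. Alice is indifferent when 4q − 9(1−q) = −3q + 11(1−q), giving q = 20/27.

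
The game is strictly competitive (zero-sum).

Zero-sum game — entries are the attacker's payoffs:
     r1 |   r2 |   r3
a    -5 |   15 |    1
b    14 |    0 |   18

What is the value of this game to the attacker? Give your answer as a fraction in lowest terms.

Column r3 is strictly dominated by r1 for the defender (it gives the attacker more in every row).
The remaining 2×2 game on (a, b) × (r1, r2) has no saddle point. Let the attacker play a with probability p; indifference gives −5p + 14(1−p) = 15p, so p = 7/17.
Similarly the defender's optimal q on r1 is 15/34, and the value is -5·(15/34) + (15)·(19/34) = 105/17.

105/17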